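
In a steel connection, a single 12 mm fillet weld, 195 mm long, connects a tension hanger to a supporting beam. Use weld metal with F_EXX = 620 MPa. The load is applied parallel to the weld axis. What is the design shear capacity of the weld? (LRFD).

Effective throat t_e = 0.707 × 12 = 8.484 mm.
Total length L = 195 mm; A_we = 8.484 × 195 = 1654 mm².
F_nw = 0.6 F_EXX = 0.6 × 620 = 372 MPa.
φR_n = 0.75 × 372 × 1654 × 10⁻³ = 461.6 kN.

φR_n ≈ 462 kN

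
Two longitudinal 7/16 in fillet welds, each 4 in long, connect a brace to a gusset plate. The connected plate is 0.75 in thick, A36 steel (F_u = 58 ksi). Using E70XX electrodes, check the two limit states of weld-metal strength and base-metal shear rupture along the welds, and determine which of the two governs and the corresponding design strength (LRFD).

φR_n ≈ 77.9 kip (weld metal governs)

E70XX → F_EXX = 70 ksi.
t_e = 0.707 × 0.4375 = 0.3093 in; L = 8 in.
Weld metal: φR_n = 0.75 × 0.6 × 70 × 0.3093 × 8 = 77.95 kip.
Base metal (shear rupture): φR_n = 0.75 × 0.6 × 58 × 0.75 × 8 = 156.6 kip.
Governing: weld metal.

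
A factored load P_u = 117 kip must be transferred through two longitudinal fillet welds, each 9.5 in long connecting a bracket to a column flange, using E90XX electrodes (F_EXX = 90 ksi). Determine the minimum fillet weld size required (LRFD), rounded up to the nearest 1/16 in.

w = 1/4 in

Total weld length L = 19 in.
Required throat t_e = P_u / (φ × 0.6 F_EXX × L) = 117 / (0.75 × 0.6 × 90 × 19) = 0.152 in.
Required leg w = t_e / 0.707 = 0.2151 in → use 1/4 in.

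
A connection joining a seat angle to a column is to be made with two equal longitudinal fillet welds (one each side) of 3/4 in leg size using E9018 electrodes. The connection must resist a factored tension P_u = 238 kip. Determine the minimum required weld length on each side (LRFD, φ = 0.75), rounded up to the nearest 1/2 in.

L = 6 in on each side

E90XX → F_EXX = 90 ksi.
Throat t_e = 0.707 × 0.75 = 0.5302 in.
φr_n = 0.75 × 0.6 × 90 × 0.5302 = 21.48 kip/in.
L_req = P_u / φr_n = 238 / 21.48 = 11.08 in total.
Per side: 11.08 / 2 = 5.541 in.
Round up → use L = 6 in on each side.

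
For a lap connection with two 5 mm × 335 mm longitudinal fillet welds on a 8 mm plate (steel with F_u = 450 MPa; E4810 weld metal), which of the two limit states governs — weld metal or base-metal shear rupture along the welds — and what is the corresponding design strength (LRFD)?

E48XX → F_EXX = 480 MPa.
t_e = 0.707 × 5 = 3.535 mm; L = 670 mm.
Weld metal: φR_n = 0.75 × 0.6 × 480 × 3.535 × 670 × 10⁻³ = 511.6 kN.
Base metal (shear rupture): φR_n = 0.75 × 0.6 × 450 × 8 × 670 × 10⁻³ = 1085 kN.
Governing: weld metal.

φR_n ≈ 512 kN (weld metal governs)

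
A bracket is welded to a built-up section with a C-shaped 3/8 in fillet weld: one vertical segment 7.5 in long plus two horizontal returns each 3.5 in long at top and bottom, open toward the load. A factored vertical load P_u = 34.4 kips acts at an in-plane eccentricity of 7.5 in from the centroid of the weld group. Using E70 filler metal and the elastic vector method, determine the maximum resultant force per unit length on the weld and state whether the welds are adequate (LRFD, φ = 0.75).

f_max ≈ 9.38 kip/in; NOT adequate

E70XX → F_EXX = 70 ksi.
Total weld length L_w = 14.5 in. Treat welds as unit-width lines.
Centroid: x̄ = 2×3.5×1.75 / 14.5 = 0.8448 in from the vertical weld.
Polar moment about centroid: J = I_x + I_y = [7.5³/12 + 2×3.5×3.75²] + [7.5×0.8448² + 2(3.5³/12 + 3.5×0.9052²)] = 151.8 in³.
Direct shear f_v = P/L_w = 34.4 / 14.5 = 2.372 kip/in (vertical).
Torsion M = P·e = 34.4 × 7.5 = 258 kip·in.
Critical point at (x, y) = (2.655, 3.75) from centroid. f_tx = M·y/J = 6.372 kip/in; f_ty = M·x/J = 4.512 kip/in.
Resultant f_max = √[f_tx² + (f_v + f_ty)²] = √[6.372² + (2.372 + 4.512)²] = 9.381 kip/in.
Capacity per unit length: φr_n = 0.75 × 0.6 × 70 × (0.707 × 0.375) = 8.351 kip/in.
9.381 > 8.351 → NOT adequate.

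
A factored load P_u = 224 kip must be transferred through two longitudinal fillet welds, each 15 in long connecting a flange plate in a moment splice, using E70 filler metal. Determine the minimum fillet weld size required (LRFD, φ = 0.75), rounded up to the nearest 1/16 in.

w = 3/8 in

E70XX → F_EXX = 70 ksi.
Total weld length L = 30 in.
Required throat t_e = P_u / (φ × 0.6 F_EXX × L) = 224 / (0.75 × 0.6 × 70 × 30) = 0.237 in.
Required leg w = t_e / 0.707 = 0.3353 in → use 3/8 in.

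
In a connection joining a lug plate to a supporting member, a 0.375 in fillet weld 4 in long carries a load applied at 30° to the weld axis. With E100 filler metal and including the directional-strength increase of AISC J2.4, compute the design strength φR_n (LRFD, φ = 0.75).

φR_n ≈ 56.2 kips

E100XX → F_EXX = 100 ksi.
t_e = 0.707 × 0.375 = 0.2651 in; A_we = 0.2651 × 4 = 1.06 in².
Directional factor: 1.0 + 0.5 sin^1.5(30°) = 1.177.
F_nw = 0.6 × 100 × 1.177 = 70.61 ksi.
φR_n = 0.75 × 70.61 × 1.06 = 56.16 kips.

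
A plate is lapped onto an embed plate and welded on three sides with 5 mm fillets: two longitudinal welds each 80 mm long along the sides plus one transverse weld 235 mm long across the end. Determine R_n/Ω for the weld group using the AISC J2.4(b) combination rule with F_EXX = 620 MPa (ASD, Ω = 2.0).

t_e = 0.707 × 5 = 3.535 mm.
R_nwl = 0.6 × 620 × 3.535 × 160 × 10⁻³ = 210.4 kN (longitudinal, 2 welds).
R_nwt = 0.6 × 620 × 3.535 × 235 × 10⁻³ = 309 kN (transverse, base value).
(i) R_nwl + R_nwt = 519.4 kN; (ii) 0.85 R_nwl + 1.5 R_nwt = 642.4 kN.
R_n = max = 642.4 kN [governs: (ii)]; R_n/Ω = 321.2 kN.

R_n/Ω ≈ 321 kN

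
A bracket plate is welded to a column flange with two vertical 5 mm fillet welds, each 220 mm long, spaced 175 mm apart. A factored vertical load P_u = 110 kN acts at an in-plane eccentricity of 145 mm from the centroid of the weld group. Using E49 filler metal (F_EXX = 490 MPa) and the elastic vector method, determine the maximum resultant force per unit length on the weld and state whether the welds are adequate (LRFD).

f_max ≈ 623 N/mm; adequate

Total weld length L_w = 440 mm. Treat welds as unit-width lines.
Polar moment about centroid: J = 2[d³/12 + d(b/2)²] = 2[220³/12 + 220×87.5²] = 5143000 mm³.
Direct shear f_v = P/L_w = 110×10³ / 440 = 250 N/mm (vertical).
Torsion M = P·e = 110×10³ × 145 = 15950000 N·mm.
Critical point at (x, y) = (87.5, 110) from centroid. f_tx = M·y/J = 341.1 N/mm; f_ty = M·x/J = 271.3 N/mm.
Resultant f_max = √[f_tx² + (f_v + f_ty)²] = √[341.1² + (250 + 271.3)²] = 623 N/mm.
Capacity per unit length: φr_n = 0.75 × 0.6 × 490 × (0.707 × 5) = 779.5 N/mm.
623 ≤ 779.5 → adequate.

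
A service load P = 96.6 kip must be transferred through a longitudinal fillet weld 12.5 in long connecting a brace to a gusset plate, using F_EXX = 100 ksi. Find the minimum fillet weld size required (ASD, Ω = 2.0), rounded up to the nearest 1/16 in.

w = 3/8 in

Total weld length L = 12.5 in.
Required throat t_e = P × Ω / (0.6 F_EXX × L) = 96.6 × 2.0 / (0.6 × 100 × 12.5) = 0.2576 in.
Required leg w = t_e / 0.707 = 0.3644 in → use 3/8 in.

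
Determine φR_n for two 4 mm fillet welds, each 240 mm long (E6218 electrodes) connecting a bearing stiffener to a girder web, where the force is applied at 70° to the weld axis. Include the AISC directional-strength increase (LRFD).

φR_n ≈ 551 kN

E62XX → F_EXX = 620 MPa.
t_e = 0.707 × 4 = 2.828 mm; A_we = 2.828 × 480 = 1357 mm².
Directional factor: 1.0 + 0.5 sin^1.5(70°) = 1.455.
F_nw = 0.6 × 620 × 1.455 = 541.4 MPa.
φR_n = 0.75 × 541.4 × 1357 × 10⁻³ = 551.2 kN.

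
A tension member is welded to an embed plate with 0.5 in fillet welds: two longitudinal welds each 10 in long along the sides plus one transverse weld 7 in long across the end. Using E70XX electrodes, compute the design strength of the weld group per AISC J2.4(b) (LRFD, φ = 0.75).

φR_n ≈ 306 kips

E70XX → F_EXX = 70 ksi.
t_e = 0.707 × 0.5 = 0.3535 in.
R_nwl = 0.6 × 70 × 0.3535 × 20 = 296.9 kips (longitudinal, 2 welds).
R_nwt = 0.6 × 70 × 0.3535 × 7 = 103.9 kips (transverse, base value).
(i) R_nwl + R_nwt = 400.9 kips; (ii) 0.85 R_nwl + 1.5 R_nwt = 408.3 kips.
R_n = max = 408.3 kips [governs: (ii)]; φR_n = 306.2 kips.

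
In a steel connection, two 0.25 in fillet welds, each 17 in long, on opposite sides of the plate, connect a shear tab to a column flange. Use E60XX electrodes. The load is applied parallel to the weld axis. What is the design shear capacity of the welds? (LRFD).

E60XX → F_EXX = 60 ksi.
Effective throat t_e = 0.707 × 0.25 = 0.1767 in.
Total length L = 34 in; A_we = 0.1767 × 34 = 6.01 in².
F_nw = 0.6 F_EXX = 0.6 × 60 = 36 ksi.
φR_n = 0.75 × 36 × 6.01 = 162.3 kips.

φR_n ≈ 162 kips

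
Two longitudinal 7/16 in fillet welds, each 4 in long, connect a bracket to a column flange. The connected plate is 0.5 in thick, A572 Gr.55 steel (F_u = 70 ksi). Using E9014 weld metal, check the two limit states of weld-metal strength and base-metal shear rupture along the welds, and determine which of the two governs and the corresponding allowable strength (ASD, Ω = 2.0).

E90XX → F_EXX = 90 ksi.
t_e = 0.707 × 0.4375 = 0.3093 in; L = 8 in.
Weld metal: R_n/Ω = (1/2.0) × 0.6 × 90 × 0.3093 × 8 = 66.81 kip.
Base metal (shear rupture): R_n/Ω = (1/2.0) × 0.6 × 70 × 0.5 × 8 = 84 kip.
Governing: weld metal.

R_n/Ω ≈ 66.8 kip (weld metal governs)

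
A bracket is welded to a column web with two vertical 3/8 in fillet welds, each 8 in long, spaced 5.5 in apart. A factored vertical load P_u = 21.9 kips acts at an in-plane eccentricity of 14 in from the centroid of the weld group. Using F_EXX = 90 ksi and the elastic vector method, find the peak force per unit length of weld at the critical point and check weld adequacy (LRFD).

Total weld length L_w = 16 in. Treat welds as unit-width lines.
Polar moment about centroid: J = 2[d³/12 + d(b/2)²] = 2[8³/12 + 8×2.75²] = 206.3 in³.
Direct shear f_v = P/L_w = 21.9 / 16 = 1.369 kip/in (vertical).
Torsion M = P·e = 21.9 × 14 = 306.6 kip·in.
Critical point at (x, y) = (2.75, 4) from centroid. f_tx = M·y/J = 5.944 kip/in; f_ty = M·x/J = 4.086 kip/in.
Resultant f_max = √[f_tx² + (f_v + f_ty)²] = √[5.944² + (1.369 + 4.086)²] = 8.068 kip/in.
Capacity per unit length: φr_n = 0.75 × 0.6 × 90 × (0.707 × 0.375) = 10.74 kip/in.
8.068 ≤ 10.74 → adequate.

f_max ≈ 8.07 kip/in; adequate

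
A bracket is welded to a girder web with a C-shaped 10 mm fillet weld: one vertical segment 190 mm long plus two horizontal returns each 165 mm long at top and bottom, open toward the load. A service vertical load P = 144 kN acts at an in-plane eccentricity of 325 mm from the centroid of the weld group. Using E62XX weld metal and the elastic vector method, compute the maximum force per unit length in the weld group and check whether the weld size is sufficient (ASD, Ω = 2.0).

E62XX → F_EXX = 620 MPa.
Total weld length L_w = 520 mm. Treat welds as unit-width lines.
Centroid: x̄ = 2×165×82.5 / 520 = 52.36 mm from the vertical weld.
Polar moment about centroid: J = I_x + I_y = [190³/12 + 2×165×95²] + [190×52.36² + 2(165³/12 + 165×30.14²)] = 5119000 mm³.
Direct shear f_v = P/L_w = 144×10³ / 520 = 276.9 N/mm (vertical).
Torsion M = P·e = 144×10³ × 325 = 46800000 N·mm.
Critical point at (x, y) = (112.6, 95) from centroid. f_tx = M·y/J = 868.5 N/mm; f_ty = M·x/J = 1030 N/mm.
Resultant f_max = √[f_tx² + (f_v + f_ty)²] = √[868.5² + (276.9 + 1030)²] = 1569 N/mm.
Capacity per unit length: r_n/Ω = (1/2.0) × 0.6 × 620 × (0.707 × 10) = 1315 N/mm.
1569 > 1315 → NOT adequate.

f_max ≈ 1570 N/mm; NOT adequate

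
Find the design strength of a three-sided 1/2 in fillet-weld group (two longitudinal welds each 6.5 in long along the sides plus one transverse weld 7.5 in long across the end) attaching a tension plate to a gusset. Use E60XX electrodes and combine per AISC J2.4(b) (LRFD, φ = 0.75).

E60XX → F_EXX = 60 ksi.
t_e = 0.707 × 0.5 = 0.3535 in.
R_nwl = 0.6 × 60 × 0.3535 × 13 = 165.4 kips (longitudinal, 2 welds).
R_nwt = 0.6 × 60 × 0.3535 × 7.5 = 95.44 kips (transverse, base value).
(i) R_nwl + R_nwt = 260.9 kips; (ii) 0.85 R_nwl + 1.5 R_nwt = 283.8 kips.
R_n = max = 283.8 kips [governs: (ii)]; φR_n = 212.8 kips.

φR_n ≈ 213 kips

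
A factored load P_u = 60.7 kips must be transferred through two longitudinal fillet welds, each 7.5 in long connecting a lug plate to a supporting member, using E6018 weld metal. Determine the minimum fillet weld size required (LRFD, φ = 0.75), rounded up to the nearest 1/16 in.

E60XX → F_EXX = 60 ksi.
Total weld length L = 15 in.
Required throat t_e = P_u / (φ × 0.6 F_EXX × L) = 60.7 / (0.75 × 0.6 × 60 × 15) = 0.1499 in.
Required leg w = t_e / 0.707 = 0.212 in → use 1/4 in.

w = 1/4 in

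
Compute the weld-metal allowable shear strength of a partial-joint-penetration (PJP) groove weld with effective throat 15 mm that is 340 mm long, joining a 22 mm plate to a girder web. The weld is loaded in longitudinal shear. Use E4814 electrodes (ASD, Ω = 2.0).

E48XX → F_EXX = 480 MPa.
Effective throat (given) t_e = 15 mm.
A_we = 15 × 340 = 5100 mm².
F_nw = 0.6 F_EXX = 288 MPa.
R_n/Ω = (288 × 5100) / 2.0 × 10⁻³ = 734.4 kN.

R_n/Ω ≈ 734 kN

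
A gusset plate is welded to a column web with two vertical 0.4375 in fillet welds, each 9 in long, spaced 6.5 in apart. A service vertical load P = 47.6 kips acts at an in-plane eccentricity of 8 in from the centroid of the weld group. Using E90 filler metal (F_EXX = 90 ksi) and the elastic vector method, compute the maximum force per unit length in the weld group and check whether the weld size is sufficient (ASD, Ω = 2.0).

Total weld length L_w = 18 in. Treat welds as unit-width lines.
Polar moment about centroid: J = 2[d³/12 + d(b/2)²] = 2[9³/12 + 9×3.25²] = 311.6 in³.
Direct shear f_v = P/L_w = 47.6 / 18 = 2.644 kip/in (vertical).
Torsion M = P·e = 47.6 × 8 = 380.8 kip·in.
Critical point at (x, y) = (3.25, 4.5) from centroid. f_tx = M·y/J = 5.499 kip/in; f_ty = M·x/J = 3.971 kip/in.
Resultant f_max = √[f_tx² + (f_v + f_ty)²] = √[5.499² + (2.644 + 3.971)²] = 8.603 kip/in.
Capacity per unit length: r_n/Ω = (1/2.0) × 0.6 × 90 × (0.707 × 0.4375) = 8.351 kip/in.
8.603 > 8.351 → NOT adequate.

f_max ≈ 8.6 kip/in; NOT adequate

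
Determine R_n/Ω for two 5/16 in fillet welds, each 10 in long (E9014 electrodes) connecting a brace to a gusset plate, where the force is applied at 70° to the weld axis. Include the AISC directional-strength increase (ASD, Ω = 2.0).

E90XX → F_EXX = 90 ksi.
t_e = 0.707 × 0.3125 = 0.2209 in; A_we = 0.2209 × 20 = 4.419 in².
Directional factor: 1.0 + 0.5 sin^1.5(70°) = 1.455.
F_nw = 0.6 × 90 × 1.455 = 78.59 ksi.
R_n/Ω = (78.59 × 4.419) / 2.0 = 173.6 kips.

R_n/Ω ≈ 174 kips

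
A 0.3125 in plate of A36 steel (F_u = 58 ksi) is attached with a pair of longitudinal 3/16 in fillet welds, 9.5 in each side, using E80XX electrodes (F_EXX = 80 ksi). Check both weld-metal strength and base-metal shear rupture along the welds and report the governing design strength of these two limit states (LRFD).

t_e = 0.707 × 0.1875 = 0.1326 in; L = 19 in.
Weld metal: φR_n = 0.75 × 0.6 × 80 × 0.1326 × 19 = 90.67 kip.
Base metal (shear rupture): φR_n = 0.75 × 0.6 × 58 × 0.3125 × 19 = 155 kip.
Governing: weld metal.

φR_n ≈ 90.7 kip (weld metal governs)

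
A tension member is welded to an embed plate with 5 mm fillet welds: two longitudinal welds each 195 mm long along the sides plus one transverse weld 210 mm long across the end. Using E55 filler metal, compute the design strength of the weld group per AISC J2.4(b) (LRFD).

E55XX → F_EXX = 550 MPa.
t_e = 0.707 × 5 = 3.535 mm.
R_nwl = 0.6 × 550 × 3.535 × 390 × 10⁻³ = 455 kN (longitudinal, 2 welds).
R_nwt = 0.6 × 550 × 3.535 × 210 × 10⁻³ = 245 kN (transverse, base value).
(i) R_nwl + R_nwt = 699.9 kN; (ii) 0.85 R_nwl + 1.5 R_nwt = 754.2 kN.
R_n = max = 754.2 kN [governs: (ii)]; φR_n = 565.6 kN.

φR_n ≈ 566 kN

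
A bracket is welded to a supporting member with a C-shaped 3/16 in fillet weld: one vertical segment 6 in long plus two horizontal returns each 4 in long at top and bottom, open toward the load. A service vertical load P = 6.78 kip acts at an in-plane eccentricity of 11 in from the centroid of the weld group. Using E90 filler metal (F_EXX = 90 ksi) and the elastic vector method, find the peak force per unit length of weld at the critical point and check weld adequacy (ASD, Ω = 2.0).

Total weld length L_w = 14 in. Treat welds as unit-width lines.
Centroid: x̄ = 2×4×2 / 14 = 1.143 in from the vertical weld.
Polar moment about centroid: J = I_x + I_y = [6³/12 + 2×4×3²] + [6×1.143² + 2(4³/12 + 4×0.8571²)] = 114.4 in³.
Direct shear f_v = P/L_w = 6.78 / 14 = 0.4843 kip/in (vertical).
Torsion M = P·e = 6.78 × 11 = 74.58 kip·in.
Critical point at (x, y) = (2.857, 3) from centroid. f_tx = M·y/J = 1.956 kip/in; f_ty = M·x/J = 1.863 kip/in.
Resultant f_max = √[f_tx² + (f_v + f_ty)²] = √[1.956² + (0.4843 + 1.863)²] = 3.055 kip/in.
Capacity per unit length: r_n/Ω = (1/2.0) × 0.6 × 90 × (0.707 × 0.1875) = 3.579 kip/in.
3.055 ≤ 3.579 → adequate.

f_max ≈ 3.06 kip/in; adequate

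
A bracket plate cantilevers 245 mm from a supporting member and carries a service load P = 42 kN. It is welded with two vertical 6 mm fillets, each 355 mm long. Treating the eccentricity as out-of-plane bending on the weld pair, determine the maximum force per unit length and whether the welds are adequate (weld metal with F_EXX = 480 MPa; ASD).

f_max ≈ 252 N/mm; adequate

L_w = 2 × 355 = 710 mm; section modulus (unit throat) S = 2 × L²/6 = 42010 mm².
Direct shear f_v = P/L_w = 42×10³/710 = 59.15 N/mm.
Moment M = P × e = 42×10³ × 245 = 10290000 N·mm; bending f_b = M/S = 245 N/mm.
f_max = √(f_v² + f_b²) = √(59.15² + 245²) = 252 N/mm.
r_n/Ω = (1/2.0) × 0.6 × 480 × (0.707 × 6) = 610.8 N/mm → adequate.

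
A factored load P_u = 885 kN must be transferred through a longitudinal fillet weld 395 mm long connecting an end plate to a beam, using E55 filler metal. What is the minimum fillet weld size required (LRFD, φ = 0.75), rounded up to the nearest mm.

E55XX → F_EXX = 550 MPa.
Total weld length L = 395 mm.
Required throat t_e = P_u / (φ × 0.6 F_EXX × L) = 885 / (0.75 × 0.6 × 550 × 395 × 10⁻³) = 9.053 mm.
Required leg w = t_e / 0.707 = 12.8 mm → use 13 mm.

w = 13 mm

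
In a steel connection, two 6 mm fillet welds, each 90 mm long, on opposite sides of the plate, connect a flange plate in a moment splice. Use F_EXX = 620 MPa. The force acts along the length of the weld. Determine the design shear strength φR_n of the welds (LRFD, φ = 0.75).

φR_n ≈ 213 kN

Effective throat t_e = 0.707 × 6 = 4.242 mm.
Total length L = 180 mm; A_we = 4.242 × 180 = 763.6 mm².
F_nw = 0.6 F_EXX = 0.6 × 620 = 372 MPa.
φR_n = 0.75 × 372 × 763.6 × 10⁻³ = 213 kN.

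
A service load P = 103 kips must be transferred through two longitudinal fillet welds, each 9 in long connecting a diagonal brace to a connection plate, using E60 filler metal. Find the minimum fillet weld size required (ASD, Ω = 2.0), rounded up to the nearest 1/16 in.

E60XX → F_EXX = 60 ksi.
Total weld length L = 18 in.
Required throat t_e = P × Ω / (0.6 F_EXX × L) = 103 × 2.0 / (0.6 × 60 × 18) = 0.3179 in.
Required leg w = t_e / 0.707 = 0.4496 in → use 1/2 in.

w = 1/2 in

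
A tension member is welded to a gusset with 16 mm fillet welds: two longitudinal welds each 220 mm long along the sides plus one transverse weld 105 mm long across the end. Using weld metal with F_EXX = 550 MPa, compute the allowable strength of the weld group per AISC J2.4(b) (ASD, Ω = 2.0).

t_e = 0.707 × 16 = 11.31 mm.
R_nwl = 0.6 × 550 × 11.31 × 440 × 10⁻³ = 1643 kN (longitudinal, 2 welds).
R_nwt = 0.6 × 550 × 11.31 × 105 × 10⁻³ = 392 kN (transverse, base value).
(i) R_nwl + R_nwt = 2034 kN; (ii) 0.85 R_nwl + 1.5 R_nwt = 1984 kN.
R_n = max = 2034 kN [governs: (i)]; R_n/Ω = 1017 kN.

R_n/Ω ≈ 1020 kN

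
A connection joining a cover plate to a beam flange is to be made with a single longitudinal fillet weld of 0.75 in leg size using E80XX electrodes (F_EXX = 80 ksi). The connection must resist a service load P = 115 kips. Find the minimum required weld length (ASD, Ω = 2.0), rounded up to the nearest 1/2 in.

Throat t_e = 0.707 × 0.75 = 0.5302 in.
r_n/Ω = (0.6 × 80 × 0.5302) / 2.0 = 12.73 kip/in.
L_req = P / (r_n/Ω) = 115 / 12.73 = 9.037 in total.
Round up → use L = 9.5 in.

L = 9.5 in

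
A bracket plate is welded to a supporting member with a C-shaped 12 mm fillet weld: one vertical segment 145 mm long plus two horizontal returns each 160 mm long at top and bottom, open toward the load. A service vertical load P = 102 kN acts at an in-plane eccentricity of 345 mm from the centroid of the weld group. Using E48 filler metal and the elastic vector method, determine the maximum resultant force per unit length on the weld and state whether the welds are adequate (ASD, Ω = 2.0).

f_max ≈ 1560 N/mm; NOT adequate

E48XX → F_EXX = 480 MPa.
Total weld length L_w = 465 mm. Treat welds as unit-width lines.
Centroid: x̄ = 2×160×80 / 465 = 55.05 mm from the vertical weld.
Polar moment about centroid: J = I_x + I_y = [145³/12 + 2×160×72.5²] + [145×55.05² + 2(160³/12 + 160×24.95²)] = 3257000 mm³.
Direct shear f_v = P/L_w = 102×10³ / 465 = 219.4 N/mm (vertical).
Torsion M = P·e = 102×10³ × 345 = 35190000 N·mm.
Critical point at (x, y) = (104.9, 72.5) from centroid. f_tx = M·y/J = 783.2 N/mm; f_ty = M·x/J = 1134 N/mm.
Resultant f_max = √[f_tx² + (f_v + f_ty)²] = √[783.2² + (219.4 + 1134)²] = 1563 N/mm.
Capacity per unit length: r_n/Ω = (1/2.0) × 0.6 × 480 × (0.707 × 12) = 1222 N/mm.
1563 > 1222 → NOT adequate.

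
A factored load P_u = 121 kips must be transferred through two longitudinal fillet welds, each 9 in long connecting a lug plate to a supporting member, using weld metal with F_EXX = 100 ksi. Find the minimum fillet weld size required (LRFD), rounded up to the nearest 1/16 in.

Total weld length L = 18 in.
Required throat t_e = P_u / (φ × 0.6 F_EXX × L) = 121 / (0.75 × 0.6 × 100 × 18) = 0.1494 in.
Required leg w = t_e / 0.707 = 0.2113 in → use 1/4 in.

w = 1/4 in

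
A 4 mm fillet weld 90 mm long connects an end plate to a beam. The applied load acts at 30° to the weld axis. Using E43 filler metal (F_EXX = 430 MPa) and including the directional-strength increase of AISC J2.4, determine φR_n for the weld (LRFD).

t_e = 0.707 × 4 = 2.828 mm; A_we = 2.828 × 90 = 254.5 mm².
Directional factor: 1.0 + 0.5 sin^1.5(30°) = 1.177.
F_nw = 0.6 × 430 × 1.177 = 303.6 MPa.
φR_n = 0.75 × 303.6 × 254.5 × 10⁻³ = 57.96 kN.

φR_n ≈ 58 kN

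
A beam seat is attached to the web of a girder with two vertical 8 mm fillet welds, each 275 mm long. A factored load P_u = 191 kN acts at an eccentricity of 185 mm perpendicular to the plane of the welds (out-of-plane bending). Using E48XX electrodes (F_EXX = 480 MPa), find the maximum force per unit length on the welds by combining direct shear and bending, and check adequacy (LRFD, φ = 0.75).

f_max ≈ 1440 N/mm; NOT adequate

L_w = 2 × 275 = 550 mm; section modulus (unit throat) S = 2 × L²/6 = 25210 mm².
Direct shear f_v = P/L_w = 191×10³/550 = 347.3 N/mm.
Moment M = P × e = 191×10³ × 185 = 35335000 N·mm; bending f_b = M/S = 1402 N/mm.
f_max = √(f_v² + f_b²) = √(347.3² + 1402²) = 1444 N/mm.
φr_n = 0.75 × 0.6 × 480 × (0.707 × 8) = 1222 N/mm → NOT adequate.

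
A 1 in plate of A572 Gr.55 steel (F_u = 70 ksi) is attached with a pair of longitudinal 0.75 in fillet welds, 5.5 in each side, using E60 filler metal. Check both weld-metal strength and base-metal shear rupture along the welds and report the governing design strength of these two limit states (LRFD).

φR_n ≈ 157 kips (weld metal governs)

E60XX → F_EXX = 60 ksi.
t_e = 0.707 × 0.75 = 0.5302 in; L = 11 in.
Weld metal: φR_n = 0.75 × 0.6 × 60 × 0.5302 × 11 = 157.5 kips.
Base metal (shear rupture): φR_n = 0.75 × 0.6 × 70 × 1 × 11 = 346.5 kips.
Governing: weld metal.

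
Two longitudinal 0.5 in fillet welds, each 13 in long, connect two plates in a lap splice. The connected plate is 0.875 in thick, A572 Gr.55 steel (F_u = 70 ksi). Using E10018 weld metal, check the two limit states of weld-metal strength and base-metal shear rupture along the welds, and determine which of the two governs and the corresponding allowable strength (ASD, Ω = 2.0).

R_n/Ω ≈ 276 kip (weld metal governs)

E100XX → F_EXX = 100 ksi.
t_e = 0.707 × 0.5 = 0.3535 in; L = 26 in.
Weld metal: R_n/Ω = (1/2.0) × 0.6 × 100 × 0.3535 × 26 = 275.7 kip.
Base metal (shear rupture): R_n/Ω = (1/2.0) × 0.6 × 70 × 0.875 × 26 = 477.8 kip.
Governing: weld metal.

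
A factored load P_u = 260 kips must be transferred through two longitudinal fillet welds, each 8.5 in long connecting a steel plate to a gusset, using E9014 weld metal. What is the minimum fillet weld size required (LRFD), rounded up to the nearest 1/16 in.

E90XX → F_EXX = 90 ksi.
Total weld length L = 17 in.
Required throat t_e = P_u / (φ × 0.6 F_EXX × L) = 260 / (0.75 × 0.6 × 90 × 17) = 0.3776 in.
Required leg w = t_e / 0.707 = 0.5341 in → use 9/16 in.

w = 9/16 in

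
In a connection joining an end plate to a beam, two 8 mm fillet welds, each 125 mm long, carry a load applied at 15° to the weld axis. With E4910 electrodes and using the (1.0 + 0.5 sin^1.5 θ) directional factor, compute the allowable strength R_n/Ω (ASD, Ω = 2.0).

E49XX → F_EXX = 490 MPa.
t_e = 0.707 × 8 = 5.656 mm; A_we = 5.656 × 250 = 1414 mm².
Directional factor: 1.0 + 0.5 sin^1.5(15°) = 1.066.
F_nw = 0.6 × 490 × 1.066 = 313.4 MPa.
R_n/Ω = (313.4 × 1414) / 2.0 × 10⁻³ = 221.5 kN.

R_n/Ω ≈ 222 kN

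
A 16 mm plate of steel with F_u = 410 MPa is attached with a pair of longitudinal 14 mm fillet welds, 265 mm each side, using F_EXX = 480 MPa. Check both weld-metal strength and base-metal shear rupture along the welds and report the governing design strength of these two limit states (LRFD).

t_e = 0.707 × 14 = 9.898 mm; L = 530 mm.
Weld metal: φR_n = 0.75 × 0.6 × 480 × 9.898 × 530 × 10⁻³ = 1133 kN.
Base metal (shear rupture): φR_n = 0.75 × 0.6 × 410 × 16 × 530 × 10⁻³ = 1565 kN.
Governing: weld metal.

φR_n ≈ 1130 kN (weld metal governs)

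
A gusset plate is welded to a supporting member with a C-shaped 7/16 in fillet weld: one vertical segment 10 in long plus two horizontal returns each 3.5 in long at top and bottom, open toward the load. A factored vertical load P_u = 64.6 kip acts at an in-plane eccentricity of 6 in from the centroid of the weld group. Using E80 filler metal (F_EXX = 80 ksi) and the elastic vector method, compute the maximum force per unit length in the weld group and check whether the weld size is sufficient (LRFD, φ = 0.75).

f_max ≈ 10.4 kip/in; adequate

Total weld length L_w = 17 in. Treat welds as unit-width lines.
Centroid: x̄ = 2×3.5×1.75 / 17 = 0.7206 in from the vertical weld.
Polar moment about centroid: J = I_x + I_y = [10³/12 + 2×3.5×5²] + [10×0.7206² + 2(3.5³/12 + 3.5×1.029²)] = 278.1 in³.
Direct shear f_v = P/L_w = 64.6 / 17 = 3.8 kip/in (vertical).
Torsion M = P·e = 64.6 × 6 = 387.6 kip·in.
Critical point at (x, y) = (2.779, 5) from centroid. f_tx = M·y/J = 6.969 kip/in; f_ty = M·x/J = 3.874 kip/in.
Resultant f_max = √[f_tx² + (f_v + f_ty)²] = √[6.969² + (3.8 + 3.874)²] = 10.37 kip/in.
Capacity per unit length: φr_n = 0.75 × 0.6 × 80 × (0.707 × 0.4375) = 11.14 kip/in.
10.37 ≤ 11.14 → adequate.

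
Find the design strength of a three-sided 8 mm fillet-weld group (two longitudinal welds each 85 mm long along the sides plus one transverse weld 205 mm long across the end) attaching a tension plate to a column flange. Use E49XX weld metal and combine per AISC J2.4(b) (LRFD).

φR_n ≈ 564 kN

E49XX → F_EXX = 490 MPa.
t_e = 0.707 × 8 = 5.656 mm.
R_nwl = 0.6 × 490 × 5.656 × 170 × 10⁻³ = 282.7 kN (longitudinal, 2 welds).
R_nwt = 0.6 × 490 × 5.656 × 205 × 10⁻³ = 340.9 kN (transverse, base value).
(i) R_nwl + R_nwt = 623.6 kN; (ii) 0.85 R_nwl + 1.5 R_nwt = 751.6 kN.
R_n = max = 751.6 kN [governs: (ii)]; φR_n = 563.7 kN.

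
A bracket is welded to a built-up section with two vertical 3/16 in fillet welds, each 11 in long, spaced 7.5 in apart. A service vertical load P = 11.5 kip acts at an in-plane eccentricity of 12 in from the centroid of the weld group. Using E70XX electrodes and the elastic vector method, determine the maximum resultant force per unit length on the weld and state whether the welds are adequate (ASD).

f_max ≈ 2.07 kip/in; adequate

E70XX → F_EXX = 70 ksi.
Total weld length L_w = 22 in. Treat welds as unit-width lines.
Polar moment about centroid: J = 2[d³/12 + d(b/2)²] = 2[11³/12 + 11×3.75²] = 531.2 in³.
Direct shear f_v = P/L_w = 11.5 / 22 = 0.5227 kip/in (vertical).
Torsion M = P·e = 11.5 × 12 = 138 kip·in.
Critical point at (x, y) = (3.75, 5.5) from centroid. f_tx = M·y/J = 1.429 kip/in; f_ty = M·x/J = 0.9742 kip/in.
Resultant f_max = √[f_tx² + (f_v + f_ty)²] = √[1.429² + (0.5227 + 0.9742)²] = 2.069 kip/in.
Capacity per unit length: r_n/Ω = (1/2.0) × 0.6 × 70 × (0.707 × 0.1875) = 2.784 kip/in.
2.069 ≤ 2.784 → adequate.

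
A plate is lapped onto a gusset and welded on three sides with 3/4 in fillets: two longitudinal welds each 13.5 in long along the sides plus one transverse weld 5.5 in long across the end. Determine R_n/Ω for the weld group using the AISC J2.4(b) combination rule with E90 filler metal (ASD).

R_n/Ω ≈ 465 kip

E90XX → F_EXX = 90 ksi.
t_e = 0.707 × 0.75 = 0.5302 in.
R_nwl = 0.6 × 90 × 0.5302 × 27 = 773.1 kip (longitudinal, 2 welds).
R_nwt = 0.6 × 90 × 0.5302 × 5.5 = 157.5 kip (transverse, base value).
(i) R_nwl + R_nwt = 930.6 kip; (ii) 0.85 R_nwl + 1.5 R_nwt = 893.4 kip.
R_n = max = 930.6 kip [governs: (i)]; R_n/Ω = 465.3 kip.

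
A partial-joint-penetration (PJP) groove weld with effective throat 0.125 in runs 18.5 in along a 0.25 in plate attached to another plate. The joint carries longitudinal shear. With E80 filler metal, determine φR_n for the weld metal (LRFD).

E80XX → F_EXX = 80 ksi.
Effective throat (given) t_e = 0.125 in.
A_we = 0.125 × 18.5 = 2.312 in².
F_nw = 0.6 F_EXX = 48 ksi.
φR_n = 0.75 × 48 × 2.312 = 83.25 kips.

φR_n ≈ 83.2 kips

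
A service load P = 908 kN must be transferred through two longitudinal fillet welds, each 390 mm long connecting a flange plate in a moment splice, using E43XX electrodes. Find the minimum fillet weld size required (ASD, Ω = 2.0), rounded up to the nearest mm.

w = 13 mm

E43XX → F_EXX = 430 MPa.
Total weld length L = 780 mm.
Required throat t_e = P × Ω / (0.6 F_EXX × L) = 908 × 2.0 / (0.6 × 430 × 780 × 10⁻³) = 9.024 mm.
Required leg w = t_e / 0.707 = 12.76 mm → use 13 mm.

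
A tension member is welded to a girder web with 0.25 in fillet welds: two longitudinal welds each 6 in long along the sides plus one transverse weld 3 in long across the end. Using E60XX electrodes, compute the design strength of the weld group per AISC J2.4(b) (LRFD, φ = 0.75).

φR_n ≈ 71.6 kips

E60XX → F_EXX = 60 ksi.
t_e = 0.707 × 0.25 = 0.1767 in.
R_nwl = 0.6 × 60 × 0.1767 × 12 = 76.36 kips (longitudinal, 2 welds).
R_nwt = 0.6 × 60 × 0.1767 × 3 = 19.09 kips (transverse, base value).
(i) R_nwl + R_nwt = 95.44 kips; (ii) 0.85 R_nwl + 1.5 R_nwt = 93.54 kips.
R_n = max = 95.44 kips [governs: (i)]; φR_n = 71.58 kips.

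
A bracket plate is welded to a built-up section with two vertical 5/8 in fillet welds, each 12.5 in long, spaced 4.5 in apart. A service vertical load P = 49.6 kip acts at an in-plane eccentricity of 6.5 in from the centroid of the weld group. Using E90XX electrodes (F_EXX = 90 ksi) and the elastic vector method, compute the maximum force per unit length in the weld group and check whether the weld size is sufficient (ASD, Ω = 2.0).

f_max ≈ 5.72 kip/in; adequate

Total weld length L_w = 25 in. Treat welds as unit-width lines.
Polar moment about centroid: J = 2[d³/12 + d(b/2)²] = 2[12.5³/12 + 12.5×2.25²] = 452.1 in³.
Direct shear f_v = P/L_w = 49.6 / 25 = 1.984 kip/in (vertical).
Torsion M = P·e = 49.6 × 6.5 = 322.4 kip·in.
Critical point at (x, y) = (2.25, 6.25) from centroid. f_tx = M·y/J = 4.457 kip/in; f_ty = M·x/J = 1.605 kip/in.
Resultant f_max = √[f_tx² + (f_v + f_ty)²] = √[4.457² + (1.984 + 1.605)²] = 5.722 kip/in.
Capacity per unit length: r_n/Ω = (1/2.0) × 0.6 × 90 × (0.707 × 0.625) = 11.93 kip/in.
5.722 ≤ 11.93 → adequate.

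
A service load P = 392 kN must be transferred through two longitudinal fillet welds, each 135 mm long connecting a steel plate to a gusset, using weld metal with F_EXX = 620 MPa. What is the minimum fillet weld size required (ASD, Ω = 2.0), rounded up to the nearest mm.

Total weld length L = 270 mm.
Required throat t_e = P × Ω / (0.6 F_EXX × L) = 392 × 2.0 / (0.6 × 620 × 270 × 10⁻³) = 7.806 mm.
Required leg w = t_e / 0.707 = 11.04 mm → use 12 mm.

w = 12 mm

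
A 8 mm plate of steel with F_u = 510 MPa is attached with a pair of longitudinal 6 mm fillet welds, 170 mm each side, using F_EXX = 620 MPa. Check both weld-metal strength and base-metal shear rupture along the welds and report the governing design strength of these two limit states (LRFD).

t_e = 0.707 × 6 = 4.242 mm; L = 340 mm.
Weld metal: φR_n = 0.75 × 0.6 × 620 × 4.242 × 340 × 10⁻³ = 402.4 kN.
Base metal (shear rupture): φR_n = 0.75 × 0.6 × 510 × 8 × 340 × 10⁻³ = 624.2 kN.
Governing: weld metal.

φR_n ≈ 402 kN (weld metal governs)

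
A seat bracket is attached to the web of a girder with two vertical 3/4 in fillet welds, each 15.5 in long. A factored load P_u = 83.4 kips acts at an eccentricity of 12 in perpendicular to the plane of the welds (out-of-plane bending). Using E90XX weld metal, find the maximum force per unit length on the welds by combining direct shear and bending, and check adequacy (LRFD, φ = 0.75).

f_max ≈ 12.8 kip/in; adequate

E90XX → F_EXX = 90 ksi.
L_w = 2 × 15.5 = 31 in; section modulus (unit throat) S = 2 × L²/6 = 80.08 in².
Direct shear f_v = P/L_w = 83.4/31 = 2.69 kip/in.
Moment M = P × e = 83.4 × 12 = 1000.8 kip·in; bending f_b = M/S = 12.5 kip/in.
f_max = √(f_v² + f_b²) = √(2.69² + 12.5²) = 12.78 kip/in.
φr_n = 0.75 × 0.6 × 90 × (0.707 × 0.75) = 21.48 kip/in → adequate.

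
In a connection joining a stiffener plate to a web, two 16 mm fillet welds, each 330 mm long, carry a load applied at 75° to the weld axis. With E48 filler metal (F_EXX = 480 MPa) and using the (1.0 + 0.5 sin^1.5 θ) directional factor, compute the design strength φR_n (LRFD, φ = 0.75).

t_e = 0.707 × 16 = 11.31 mm; A_we = 11.31 × 660 = 7466 mm².
Directional factor: 1.0 + 0.5 sin^1.5(75°) = 1.475.
F_nw = 0.6 × 480 × 1.475 = 424.7 MPa.
φR_n = 0.75 × 424.7 × 7466 × 10⁻³ = 2378 kN.

φR_n ≈ 2380 kN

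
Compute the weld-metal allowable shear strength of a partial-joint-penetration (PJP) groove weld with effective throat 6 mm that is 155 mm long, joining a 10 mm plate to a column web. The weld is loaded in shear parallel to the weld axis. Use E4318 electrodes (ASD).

R_n/Ω ≈ 120 kN

E43XX → F_EXX = 430 MPa.
Effective throat (given) t_e = 6 mm.
A_we = 6 × 155 = 930 mm².
F_nw = 0.6 F_EXX = 258 MPa.
R_n/Ω = (258 × 930) / 2.0 × 10⁻³ = 120 kN.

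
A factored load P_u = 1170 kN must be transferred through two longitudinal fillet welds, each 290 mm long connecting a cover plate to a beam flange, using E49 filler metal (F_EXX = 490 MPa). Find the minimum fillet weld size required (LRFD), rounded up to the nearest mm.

w = 13 mm

Total weld length L = 580 mm.
Required throat t_e = P_u / (φ × 0.6 F_EXX × L) = 1170 / (0.75 × 0.6 × 490 × 580 × 10⁻³) = 9.148 mm.
Required leg w = t_e / 0.707 = 12.94 mm → use 13 mm.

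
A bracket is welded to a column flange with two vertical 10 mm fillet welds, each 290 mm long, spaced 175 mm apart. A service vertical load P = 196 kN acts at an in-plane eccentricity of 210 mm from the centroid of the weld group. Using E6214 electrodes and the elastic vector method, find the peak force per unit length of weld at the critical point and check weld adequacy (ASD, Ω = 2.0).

f_max ≈ 1040 N/mm; adequate

E62XX → F_EXX = 620 MPa.
Total weld length L_w = 580 mm. Treat welds as unit-width lines.
Polar moment about centroid: J = 2[d³/12 + d(b/2)²] = 2[290³/12 + 290×87.5²] = 8505000 mm³.
Direct shear f_v = P/L_w = 196×10³ / 580 = 337.9 N/mm (vertical).
Torsion M = P·e = 196×10³ × 210 = 41160000 N·mm.
Critical point at (x, y) = (87.5, 145) from centroid. f_tx = M·y/J = 701.7 N/mm; f_ty = M·x/J = 423.4 N/mm.
Resultant f_max = √[f_tx² + (f_v + f_ty)²] = √[701.7² + (337.9 + 423.4)²] = 1035 N/mm.
Capacity per unit length: r_n/Ω = (1/2.0) × 0.6 × 620 × (0.707 × 10) = 1315 N/mm.
1035 ≤ 1315 → adequate.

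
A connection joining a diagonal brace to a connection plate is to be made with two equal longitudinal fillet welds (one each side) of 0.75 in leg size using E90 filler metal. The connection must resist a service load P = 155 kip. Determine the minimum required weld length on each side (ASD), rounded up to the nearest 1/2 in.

L = 5.5 in on each side

E90XX → F_EXX = 90 ksi.
Throat t_e = 0.707 × 0.75 = 0.5302 in.
r_n/Ω = (0.6 × 90 × 0.5302) / 2.0 = 14.32 kip/in.
L_req = P / (r_n/Ω) = 155 / 14.32 = 10.83 in total.
Per side: 10.83 / 2 = 5.413 in.
Round up → use L = 5.5 in on each side.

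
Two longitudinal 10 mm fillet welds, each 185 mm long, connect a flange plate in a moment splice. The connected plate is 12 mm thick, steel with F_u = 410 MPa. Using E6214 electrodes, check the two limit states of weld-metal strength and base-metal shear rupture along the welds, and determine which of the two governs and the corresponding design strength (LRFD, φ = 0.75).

φR_n ≈ 730 kN (weld metal governs)

E62XX → F_EXX = 620 MPa.
t_e = 0.707 × 10 = 7.07 mm; L = 370 mm.
Weld metal: φR_n = 0.75 × 0.6 × 620 × 7.07 × 370 × 10⁻³ = 729.8 kN.
Base metal (shear rupture): φR_n = 0.75 × 0.6 × 410 × 12 × 370 × 10⁻³ = 819.2 kN.
Governing: weld metal.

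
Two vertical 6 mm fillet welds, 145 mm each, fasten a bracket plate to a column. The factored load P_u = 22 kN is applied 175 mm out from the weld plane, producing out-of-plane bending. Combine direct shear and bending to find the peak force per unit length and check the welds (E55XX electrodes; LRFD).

f_max ≈ 555 N/mm; adequate

E55XX → F_EXX = 550 MPa.
L_w = 2 × 145 = 290 mm; section modulus (unit throat) S = 2 × L²/6 = 7008 mm².
Direct shear f_v = P/L_w = 22×10³/290 = 75.86 N/mm.
Moment M = P × e = 22×10³ × 175 = 3850000 N·mm; bending f_b = M/S = 549.3 N/mm.
f_max = √(f_v² + f_b²) = √(75.86² + 549.3²) = 554.6 N/mm.
φr_n = 0.75 × 0.6 × 550 × (0.707 × 6) = 1050 N/mm → adequate.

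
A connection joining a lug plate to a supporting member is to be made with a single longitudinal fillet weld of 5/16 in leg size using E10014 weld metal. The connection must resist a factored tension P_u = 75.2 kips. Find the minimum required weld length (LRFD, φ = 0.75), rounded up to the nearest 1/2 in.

E100XX → F_EXX = 100 ksi.
Throat t_e = 0.707 × 0.3125 = 0.2209 in.
φr_n = 0.75 × 0.6 × 100 × 0.2209 = 9.942 kips/in.
L_req = P_u / φr_n = 75.2 / 9.942 = 7.564 in total.
Round up → use L = 8 in.

L = 8 in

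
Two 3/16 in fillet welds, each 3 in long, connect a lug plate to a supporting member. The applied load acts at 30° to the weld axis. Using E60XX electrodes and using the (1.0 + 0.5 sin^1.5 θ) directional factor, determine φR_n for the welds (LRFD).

φR_n ≈ 25.3 kips

E60XX → F_EXX = 60 ksi.
t_e = 0.707 × 0.1875 = 0.1326 in; A_we = 0.1326 × 6 = 0.7954 in².
Directional factor: 1.0 + 0.5 sin^1.5(30°) = 1.177.
F_nw = 0.6 × 60 × 1.177 = 42.36 ksi.
φR_n = 0.75 × 42.36 × 0.7954 = 25.27 kips.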